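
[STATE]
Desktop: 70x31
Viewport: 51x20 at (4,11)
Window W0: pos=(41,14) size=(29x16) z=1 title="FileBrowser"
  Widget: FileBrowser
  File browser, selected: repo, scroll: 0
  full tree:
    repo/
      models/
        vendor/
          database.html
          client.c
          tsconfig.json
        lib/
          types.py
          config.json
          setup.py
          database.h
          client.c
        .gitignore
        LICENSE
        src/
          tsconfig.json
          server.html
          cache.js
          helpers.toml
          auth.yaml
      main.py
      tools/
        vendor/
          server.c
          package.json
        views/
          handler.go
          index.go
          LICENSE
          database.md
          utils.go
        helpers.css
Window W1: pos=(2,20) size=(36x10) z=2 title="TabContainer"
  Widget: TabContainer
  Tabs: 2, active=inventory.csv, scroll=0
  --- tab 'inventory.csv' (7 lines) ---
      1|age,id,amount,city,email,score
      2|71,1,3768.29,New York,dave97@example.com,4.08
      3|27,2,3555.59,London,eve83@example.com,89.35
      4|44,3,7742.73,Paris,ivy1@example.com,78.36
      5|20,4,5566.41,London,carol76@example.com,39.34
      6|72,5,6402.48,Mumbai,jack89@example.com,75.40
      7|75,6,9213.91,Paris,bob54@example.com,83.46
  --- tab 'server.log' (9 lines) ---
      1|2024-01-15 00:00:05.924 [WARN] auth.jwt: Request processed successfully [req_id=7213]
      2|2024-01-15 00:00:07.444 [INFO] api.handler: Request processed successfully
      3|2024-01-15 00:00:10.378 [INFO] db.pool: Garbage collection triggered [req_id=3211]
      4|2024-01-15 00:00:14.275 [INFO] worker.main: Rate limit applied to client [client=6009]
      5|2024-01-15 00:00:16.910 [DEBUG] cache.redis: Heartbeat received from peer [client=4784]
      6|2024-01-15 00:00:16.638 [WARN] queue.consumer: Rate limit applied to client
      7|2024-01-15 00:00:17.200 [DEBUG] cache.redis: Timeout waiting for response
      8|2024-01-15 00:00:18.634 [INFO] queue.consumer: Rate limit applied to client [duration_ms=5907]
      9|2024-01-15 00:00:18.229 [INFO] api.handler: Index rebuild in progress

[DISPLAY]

                                                   
                                                   
                                                   
                                     ┏━━━━━━━━━━━━━
                                     ┃ FileBrowser 
                                     ┠─────────────
                                     ┃> [-] repo/  
                                     ┃    [+] model
                                     ┃    main.py  
━━━━━━━━━━━━━━━━━━━━━━━━━━━━━━━━━┓   ┃    [+] tools
TabContainer                     ┃   ┃             
─────────────────────────────────┨   ┃             
inventory.csv]│ server.log       ┃   ┃             
─────────────────────────────────┃   ┃             
ge,id,amount,city,email,score    ┃   ┃             
1,1,3768.29,New York,dave97@examp┃   ┃             
7,2,3555.59,London,eve83@example.┃   ┃             
4,3,7742.73,Paris,ivy1@example.co┃   ┃             
━━━━━━━━━━━━━━━━━━━━━━━━━━━━━━━━━┛   ┗━━━━━━━━━━━━━
                                                   


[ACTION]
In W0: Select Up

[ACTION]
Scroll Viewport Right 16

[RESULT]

                                                   
                                                   
                                                   
                      ┏━━━━━━━━━━━━━━━━━━━━━━━━━━━┓
                      ┃ FileBrowser               ┃
                      ┠───────────────────────────┨
                      ┃> [-] repo/                ┃
                      ┃    [+] models/            ┃
                      ┃    main.py                ┃
━━━━━━━━━━━━━━━━━━┓   ┃    [+] tools/             ┃
                  ┃   ┃                           ┃
──────────────────┨   ┃                           ┃
 server.log       ┃   ┃                           ┃
──────────────────┃   ┃                           ┃
ty,email,score    ┃   ┃                           ┃
 York,dave97@examp┃   ┃                           ┃
don,eve83@example.┃   ┃                           ┃
is,ivy1@example.co┃   ┃                           ┃
━━━━━━━━━━━━━━━━━━┛   ┗━━━━━━━━━━━━━━━━━━━━━━━━━━━┛
                                                   


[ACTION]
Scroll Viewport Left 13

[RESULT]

                                                   
                                                   
                                                   
                                   ┏━━━━━━━━━━━━━━━
                                   ┃ FileBrowser   
                                   ┠───────────────
                                   ┃> [-] repo/    
                                   ┃    [+] models/
                                   ┃    main.py    
━━━━━━━━━━━━━━━━━━━━━━━━━━━━━━━┓   ┃    [+] tools/ 
bContainer                     ┃   ┃               
───────────────────────────────┨   ┃               
ventory.csv]│ server.log       ┃   ┃               
───────────────────────────────┃   ┃               
,id,amount,city,email,score    ┃   ┃               
1,3768.29,New York,dave97@examp┃   ┃               
2,3555.59,London,eve83@example.┃   ┃               
3,7742.73,Paris,ivy1@example.co┃   ┃               
━━━━━━━━━━━━━━━━━━━━━━━━━━━━━━━┛   ┗━━━━━━━━━━━━━━━
                                                   


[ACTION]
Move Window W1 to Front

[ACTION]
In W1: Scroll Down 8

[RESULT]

                                                   
                                                   
                                                   
                                   ┏━━━━━━━━━━━━━━━
                                   ┃ FileBrowser   
                                   ┠───────────────
                                   ┃> [-] repo/    
                                   ┃    [+] models/
                                   ┃    main.py    
━━━━━━━━━━━━━━━━━━━━━━━━━━━━━━━┓   ┃    [+] tools/ 
bContainer                     ┃   ┃               
───────────────────────────────┨   ┃               
ventory.csv]│ server.log       ┃   ┃               
───────────────────────────────┃   ┃               
6,9213.91,Paris,bob54@example.c┃   ┃               
                               ┃   ┃               
                               ┃   ┃               
                               ┃   ┃               
━━━━━━━━━━━━━━━━━━━━━━━━━━━━━━━┛   ┗━━━━━━━━━━━━━━━
                                                   


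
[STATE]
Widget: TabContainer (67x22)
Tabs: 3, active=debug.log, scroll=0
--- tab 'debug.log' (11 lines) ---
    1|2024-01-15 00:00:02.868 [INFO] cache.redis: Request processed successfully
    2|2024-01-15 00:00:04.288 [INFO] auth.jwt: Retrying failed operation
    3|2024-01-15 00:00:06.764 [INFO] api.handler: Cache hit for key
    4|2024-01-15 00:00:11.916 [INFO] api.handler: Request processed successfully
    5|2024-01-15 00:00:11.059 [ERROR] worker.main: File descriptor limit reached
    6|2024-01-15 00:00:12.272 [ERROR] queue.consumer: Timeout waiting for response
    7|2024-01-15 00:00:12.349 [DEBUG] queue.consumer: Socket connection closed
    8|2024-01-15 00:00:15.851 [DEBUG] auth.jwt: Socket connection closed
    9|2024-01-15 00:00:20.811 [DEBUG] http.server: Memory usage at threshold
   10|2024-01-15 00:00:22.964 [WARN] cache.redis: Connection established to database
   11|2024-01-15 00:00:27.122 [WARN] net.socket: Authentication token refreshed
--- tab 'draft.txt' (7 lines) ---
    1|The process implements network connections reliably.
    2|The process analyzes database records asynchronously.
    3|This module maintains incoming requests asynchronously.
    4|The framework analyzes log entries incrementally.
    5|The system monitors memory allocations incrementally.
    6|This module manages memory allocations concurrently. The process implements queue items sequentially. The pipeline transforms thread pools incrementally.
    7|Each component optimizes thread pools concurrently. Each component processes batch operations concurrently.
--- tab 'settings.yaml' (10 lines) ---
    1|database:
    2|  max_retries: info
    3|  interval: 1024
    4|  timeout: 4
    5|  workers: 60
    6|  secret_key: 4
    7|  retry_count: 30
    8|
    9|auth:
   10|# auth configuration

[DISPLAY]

[debug.log]│ draft.txt │ settings.yaml                             
───────────────────────────────────────────────────────────────────
2024-01-15 00:00:02.868 [INFO] cache.redis: Request processed succe
2024-01-15 00:00:04.288 [INFO] auth.jwt: Retrying failed operation 
2024-01-15 00:00:06.764 [INFO] api.handler: Cache hit for key      
2024-01-15 00:00:11.916 [INFO] api.handler: Request processed succe
2024-01-15 00:00:11.059 [ERROR] worker.main: File descriptor limit 
2024-01-15 00:00:12.272 [ERROR] queue.consumer: Timeout waiting for
2024-01-15 00:00:12.349 [DEBUG] queue.consumer: Socket connection c
2024-01-15 00:00:15.851 [DEBUG] auth.jwt: Socket connection closed 
2024-01-15 00:00:20.811 [DEBUG] http.server: Memory usage at thresh
2024-01-15 00:00:22.964 [WARN] cache.redis: Connection established 
2024-01-15 00:00:27.122 [WARN] net.socket: Authentication token ref
                                                                   
                                                                   
                                                                   
                                                                   
                                                                   
                                                                   
                                                                   
                                                                   
                                                                   


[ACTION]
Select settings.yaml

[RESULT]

 debug.log │ draft.txt │[settings.yaml]                            
───────────────────────────────────────────────────────────────────
database:                                                          
  max_retries: info                                                
  interval: 1024                                                   
  timeout: 4                                                       
  workers: 60                                                      
  secret_key: 4                                                    
  retry_count: 30                                                  
                                                                   
auth:                                                              
# auth configuration                                               
                                                                   
                                                                   
                                                                   
                                                                   
                                                                   
                                                                   
                                                                   
                                                                   
                                                                   
                                                                   


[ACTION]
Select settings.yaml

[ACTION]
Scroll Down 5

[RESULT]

 debug.log │ draft.txt │[settings.yaml]                            
───────────────────────────────────────────────────────────────────
  secret_key: 4                                                    
  retry_count: 30                                                  
                                                                   
auth:                                                              
# auth configuration                                               
                                                                   
                                                                   
                                                                   
                                                                   
                                                                   
                                                                   
                                                                   
                                                                   
                                                                   
                                                                   
                                                                   
                                                                   
                                                                   
                                                                   
                                                                   


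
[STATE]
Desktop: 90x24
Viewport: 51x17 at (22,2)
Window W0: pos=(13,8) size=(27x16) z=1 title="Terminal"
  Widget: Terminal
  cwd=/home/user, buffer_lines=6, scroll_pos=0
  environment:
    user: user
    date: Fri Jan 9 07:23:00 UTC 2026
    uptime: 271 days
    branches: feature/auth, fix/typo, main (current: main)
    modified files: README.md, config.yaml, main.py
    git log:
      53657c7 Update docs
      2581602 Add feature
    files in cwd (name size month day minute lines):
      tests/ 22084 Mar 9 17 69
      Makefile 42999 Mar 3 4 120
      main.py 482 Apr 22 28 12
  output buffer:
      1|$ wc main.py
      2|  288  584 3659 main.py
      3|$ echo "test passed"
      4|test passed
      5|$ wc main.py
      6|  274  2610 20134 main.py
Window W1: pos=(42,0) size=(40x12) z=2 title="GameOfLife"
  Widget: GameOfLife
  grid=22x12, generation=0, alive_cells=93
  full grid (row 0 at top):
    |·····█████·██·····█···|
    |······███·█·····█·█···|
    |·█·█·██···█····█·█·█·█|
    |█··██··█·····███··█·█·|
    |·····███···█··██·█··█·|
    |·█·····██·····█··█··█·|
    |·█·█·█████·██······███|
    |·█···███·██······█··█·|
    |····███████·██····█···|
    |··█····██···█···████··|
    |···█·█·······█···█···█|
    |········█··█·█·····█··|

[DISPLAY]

                    ┠──────────────────────────────
                    ┃Gen: 0                        
                    ┃·█·█·██···█····█·█·█·█        
                    ┃█··██··█·····███··█·█·        
                    ┃·····███···█··██·█··█·        
                    ┃·█·····██·····█··█··█·        
━━━━━━━━━━━━━━━━━┓  ┃·█·█·█████·██······███        
l                ┃  ┃·█···███·██······█··█·        
─────────────────┨  ┃····███████·██····█···        
n.py             ┃  ┗━━━━━━━━━━━━━━━━━━━━━━━━━━━━━━
84 3659 main.py  ┃                                 
test passed"     ┃                                 
sed              ┃                                 
n.py             ┃                                 
610 20134 main.py┃                                 
                 ┃                                 
                 ┃                                 


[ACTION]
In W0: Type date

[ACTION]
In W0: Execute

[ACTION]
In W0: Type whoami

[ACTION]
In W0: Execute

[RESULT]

                    ┠──────────────────────────────
                    ┃Gen: 0                        
                    ┃·█·█·██···█····█·█·█·█        
                    ┃█··██··█·····███··█·█·        
                    ┃·····███···█··██·█··█·        
                    ┃·█·····██·····█··█··█·        
━━━━━━━━━━━━━━━━━┓  ┃·█·█·█████·██······███        
l                ┃  ┃·█···███·██······█··█·        
─────────────────┨  ┃····███████·██····█···        
n.py             ┃  ┗━━━━━━━━━━━━━━━━━━━━━━━━━━━━━━
84 3659 main.py  ┃                                 
test passed"     ┃                                 
sed              ┃                                 
n.py             ┃                                 
610 20134 main.py┃                                 
                 ┃                                 
9 07:23:00 UTC 20┃                                 


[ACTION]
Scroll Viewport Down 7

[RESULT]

                    ┃·█·····██·····█··█··█·        
━━━━━━━━━━━━━━━━━┓  ┃·█·█·█████·██······███        
l                ┃  ┃·█···███·██······█··█·        
─────────────────┨  ┃····███████·██····█···        
n.py             ┃  ┗━━━━━━━━━━━━━━━━━━━━━━━━━━━━━━
84 3659 main.py  ┃                                 
test passed"     ┃                                 
sed              ┃                                 
n.py             ┃                                 
610 20134 main.py┃                                 
                 ┃                                 
9 07:23:00 UTC 20┃                                 
                 ┃                                 
                 ┃                                 
                 ┃                                 
                 ┃                                 
━━━━━━━━━━━━━━━━━┛                                 


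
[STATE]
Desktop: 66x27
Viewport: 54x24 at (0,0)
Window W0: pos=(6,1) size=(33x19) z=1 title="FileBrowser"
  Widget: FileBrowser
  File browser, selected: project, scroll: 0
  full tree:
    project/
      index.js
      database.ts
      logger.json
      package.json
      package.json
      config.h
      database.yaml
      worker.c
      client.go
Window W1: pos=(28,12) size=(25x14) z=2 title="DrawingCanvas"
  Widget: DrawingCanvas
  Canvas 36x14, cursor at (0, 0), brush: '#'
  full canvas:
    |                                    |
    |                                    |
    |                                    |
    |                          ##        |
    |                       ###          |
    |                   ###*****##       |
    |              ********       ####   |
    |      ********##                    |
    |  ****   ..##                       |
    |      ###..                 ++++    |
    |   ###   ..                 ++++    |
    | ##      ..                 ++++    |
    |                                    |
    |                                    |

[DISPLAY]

                                                      
      ┏━━━━━━━━━━━━━━━━━━━━━━━━━━━━━━━┓               
      ┃ FileBrowser                   ┃               
      ┠───────────────────────────────┨               
      ┃> [-] project/                 ┃               
      ┃    index.js                   ┃               
      ┃    database.ts                ┃               
      ┃    logger.json                ┃               
      ┃    package.json               ┃               
      ┃    package.json               ┃               
      ┃    config.h                   ┃               
      ┃    database.yaml              ┃               
      ┃    worker.c         ┏━━━━━━━━━━━━━━━━━━━━━━━┓ 
      ┃    client.go        ┃ DrawingCanvas         ┃ 
      ┃                     ┠───────────────────────┨ 
      ┃                     ┃+                      ┃ 
      ┃                     ┃                       ┃ 
      ┃                     ┃                       ┃ 
      ┃                     ┃                       ┃ 
      ┗━━━━━━━━━━━━━━━━━━━━━┃                       ┃ 
                            ┃                   ###*┃ 
                            ┃              ******** ┃ 
                            ┃      ********##       ┃ 
                            ┃  ****   ..##          ┃ 


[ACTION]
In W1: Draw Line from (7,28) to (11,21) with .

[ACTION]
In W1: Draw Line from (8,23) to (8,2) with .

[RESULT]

                                                      
      ┏━━━━━━━━━━━━━━━━━━━━━━━━━━━━━━━┓               
      ┃ FileBrowser                   ┃               
      ┠───────────────────────────────┨               
      ┃> [-] project/                 ┃               
      ┃    index.js                   ┃               
      ┃    database.ts                ┃               
      ┃    logger.json                ┃               
      ┃    package.json               ┃               
      ┃    package.json               ┃               
      ┃    config.h                   ┃               
      ┃    database.yaml              ┃               
      ┃    worker.c         ┏━━━━━━━━━━━━━━━━━━━━━━━┓ 
      ┃    client.go        ┃ DrawingCanvas         ┃ 
      ┃                     ┠───────────────────────┨ 
      ┃                     ┃+                      ┃ 
      ┃                     ┃                       ┃ 
      ┃                     ┃                       ┃ 
      ┃                     ┃                       ┃ 
      ┗━━━━━━━━━━━━━━━━━━━━━┃                       ┃ 
                            ┃                   ###*┃ 
                            ┃              ******** ┃ 
                            ┃      ********##       ┃ 
                            ┃  .....................┃ 


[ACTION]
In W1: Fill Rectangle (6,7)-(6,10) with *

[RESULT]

                                                      
      ┏━━━━━━━━━━━━━━━━━━━━━━━━━━━━━━━┓               
      ┃ FileBrowser                   ┃               
      ┠───────────────────────────────┨               
      ┃> [-] project/                 ┃               
      ┃    index.js                   ┃               
      ┃    database.ts                ┃               
      ┃    logger.json                ┃               
      ┃    package.json               ┃               
      ┃    package.json               ┃               
      ┃    config.h                   ┃               
      ┃    database.yaml              ┃               
      ┃    worker.c         ┏━━━━━━━━━━━━━━━━━━━━━━━┓ 
      ┃    client.go        ┃ DrawingCanvas         ┃ 
      ┃                     ┠───────────────────────┨ 
      ┃                     ┃+                      ┃ 
      ┃                     ┃                       ┃ 
      ┃                     ┃                       ┃ 
      ┃                     ┃                       ┃ 
      ┗━━━━━━━━━━━━━━━━━━━━━┃                       ┃ 
                            ┃                   ###*┃ 
                            ┃       ****   ******** ┃ 
                            ┃      ********##       ┃ 
                            ┃  .....................┃ 


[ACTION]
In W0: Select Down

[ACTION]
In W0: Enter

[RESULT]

                                                      
      ┏━━━━━━━━━━━━━━━━━━━━━━━━━━━━━━━┓               
      ┃ FileBrowser                   ┃               
      ┠───────────────────────────────┨               
      ┃  [-] project/                 ┃               
      ┃  > index.js                   ┃               
      ┃    database.ts                ┃               
      ┃    logger.json                ┃               
      ┃    package.json               ┃               
      ┃    package.json               ┃               
      ┃    config.h                   ┃               
      ┃    database.yaml              ┃               
      ┃    worker.c         ┏━━━━━━━━━━━━━━━━━━━━━━━┓ 
      ┃    client.go        ┃ DrawingCanvas         ┃ 
      ┃                     ┠───────────────────────┨ 
      ┃                     ┃+                      ┃ 
      ┃                     ┃                       ┃ 
      ┃                     ┃                       ┃ 
      ┃                     ┃                       ┃ 
      ┗━━━━━━━━━━━━━━━━━━━━━┃                       ┃ 
                            ┃                   ###*┃ 
                            ┃       ****   ******** ┃ 
                            ┃      ********##       ┃ 
                            ┃  .....................┃ 


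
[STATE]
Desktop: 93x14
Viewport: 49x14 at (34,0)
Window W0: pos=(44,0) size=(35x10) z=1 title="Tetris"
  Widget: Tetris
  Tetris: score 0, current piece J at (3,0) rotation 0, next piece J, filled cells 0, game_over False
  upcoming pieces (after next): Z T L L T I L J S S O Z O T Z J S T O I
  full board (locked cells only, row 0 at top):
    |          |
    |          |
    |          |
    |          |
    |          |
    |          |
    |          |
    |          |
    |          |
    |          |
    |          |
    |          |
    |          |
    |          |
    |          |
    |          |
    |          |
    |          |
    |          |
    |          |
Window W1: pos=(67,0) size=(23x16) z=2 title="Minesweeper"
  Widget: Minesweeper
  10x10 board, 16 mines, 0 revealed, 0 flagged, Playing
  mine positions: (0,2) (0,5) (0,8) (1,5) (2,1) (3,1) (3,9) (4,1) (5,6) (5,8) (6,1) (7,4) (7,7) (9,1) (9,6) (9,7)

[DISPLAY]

          ┏━━━━━━━━━━━━━━━━━━━━━━┏━━━━━━━━━━━━━━━
          ┃ Tetris               ┃ Minesweeper   
          ┠──────────────────────┠───────────────
          ┃          │Next:      ┃■■■■■■■■■■     
          ┃          │█          ┃■■■■■■■■■■     
          ┃          │███        ┃■■■■■■■■■■     
          ┃          │           ┃■■■■■■■■■■     
          ┃          │           ┃■■■■■■■■■■     
          ┃          │           ┃■■■■■■■■■■     
          ┗━━━━━━━━━━━━━━━━━━━━━━┃■■■■■■■■■■     
                                 ┃■■■■■■■■■■     
                                 ┃■■■■■■■■■■     
                                 ┃■■■■■■■■■■     
                                 ┃               


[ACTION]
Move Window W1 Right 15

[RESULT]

          ┏━━━━━━━━━━━━━━━━━━━━━━━━━┏━━━━━━━━━━━━
          ┃ Tetris                  ┃ Minesweeper
          ┠─────────────────────────┠────────────
          ┃          │Next:         ┃■■■■■■■■■■  
          ┃          │█             ┃■■■■■■■■■■  
          ┃          │███           ┃■■■■■■■■■■  
          ┃          │              ┃■■■■■■■■■■  
          ┃          │              ┃■■■■■■■■■■  
          ┃          │              ┃■■■■■■■■■■  
          ┗━━━━━━━━━━━━━━━━━━━━━━━━━┃■■■■■■■■■■  
                                    ┃■■■■■■■■■■  
                                    ┃■■■■■■■■■■  
                                    ┃■■■■■■■■■■  
                                    ┃            


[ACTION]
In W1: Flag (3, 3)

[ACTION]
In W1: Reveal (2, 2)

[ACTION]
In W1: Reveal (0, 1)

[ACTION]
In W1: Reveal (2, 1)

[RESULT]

          ┏━━━━━━━━━━━━━━━━━━━━━━━━━┏━━━━━━━━━━━━
          ┃ Tetris                  ┃ Minesweeper
          ┠─────────────────────────┠────────────
          ┃          │Next:         ┃■1✹■■✹■■✹■  
          ┃          │█             ┃■■■■■✹■■■■  
          ┃          │███           ┃■✹2■■■■■■■  
          ┃          │              ┃■✹■⚑■■■■■✹  
          ┃          │              ┃■✹■■■■■■■■  
          ┃          │              ┃■■■■■■✹■✹■  
          ┗━━━━━━━━━━━━━━━━━━━━━━━━━┃■✹■■■■■■■■  
                                    ┃■■■■✹■■✹■■  
                                    ┃■■■■■■■■■■  
                                    ┃■✹■■■■✹✹■■  
                                    ┃            


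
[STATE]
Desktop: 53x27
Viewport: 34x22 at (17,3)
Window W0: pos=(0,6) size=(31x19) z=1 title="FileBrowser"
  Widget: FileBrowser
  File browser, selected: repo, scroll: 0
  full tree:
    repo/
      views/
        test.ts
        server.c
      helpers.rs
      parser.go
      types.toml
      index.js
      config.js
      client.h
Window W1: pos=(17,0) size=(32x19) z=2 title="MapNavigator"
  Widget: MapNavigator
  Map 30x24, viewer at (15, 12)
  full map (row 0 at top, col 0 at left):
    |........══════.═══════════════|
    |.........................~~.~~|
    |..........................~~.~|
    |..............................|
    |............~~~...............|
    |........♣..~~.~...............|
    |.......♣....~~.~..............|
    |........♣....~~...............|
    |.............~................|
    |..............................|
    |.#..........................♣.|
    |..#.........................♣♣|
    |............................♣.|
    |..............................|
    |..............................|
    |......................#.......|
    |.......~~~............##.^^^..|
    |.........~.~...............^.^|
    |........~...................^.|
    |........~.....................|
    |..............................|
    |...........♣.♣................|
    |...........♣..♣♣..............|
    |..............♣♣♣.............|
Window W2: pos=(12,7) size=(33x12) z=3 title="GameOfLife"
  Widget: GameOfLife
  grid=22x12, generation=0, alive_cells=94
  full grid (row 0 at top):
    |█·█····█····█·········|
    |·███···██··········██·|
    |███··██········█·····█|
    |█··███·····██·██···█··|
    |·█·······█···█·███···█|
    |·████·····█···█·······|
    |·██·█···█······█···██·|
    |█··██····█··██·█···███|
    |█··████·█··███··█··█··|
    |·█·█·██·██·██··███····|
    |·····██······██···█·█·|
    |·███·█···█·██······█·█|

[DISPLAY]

┃........♣..~~.~...............┃  
┃.......♣....~~.~..............┃  
┃........♣....~~...............┃  
┃.............~................┃  
━━━━━━━━━━━━━━━━━━━━━━━━━━━┓...┃  
eOfLife                    ┃.♣.┃  
───────────────────────────┨.♣♣┃  
 0                         ┃.♣.┃  
·██········█·····█         ┃...┃  
██·····██·██···█··         ┃...┃  
·····█···█·███···█         ┃...┃  
█·····█···█·······         ┃^..┃  
█···█······█···██·         ┃^.^┃  
█····█··██·█···███         ┃.^.┃  
███·█··███··█··█··         ┃...┃  
━━━━━━━━━━━━━━━━━━━━━━━━━━━┛━━━┛  
             ┃                    
             ┃                    
             ┃                    
             ┃                    
             ┃                    
━━━━━━━━━━━━━┛                    


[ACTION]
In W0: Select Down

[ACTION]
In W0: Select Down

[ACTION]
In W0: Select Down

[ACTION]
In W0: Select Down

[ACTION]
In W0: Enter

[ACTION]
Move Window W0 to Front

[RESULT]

┃........♣..~~.~...............┃  
┃.......♣....~~.~..............┃  
┃........♣....~~...............┃  
━━━━━━━━━━━━━┓~................┃  
             ┃━━━━━━━━━━━━━┓...┃  
─────────────┨             ┃.♣.┃  
             ┃─────────────┨.♣♣┃  
             ┃             ┃.♣.┃  
             ┃···█         ┃...┃  
             ┃·█··         ┃...┃  
             ┃···█         ┃...┃  
             ┃····         ┃^..┃  
             ┃·██·         ┃^.^┃  
             ┃·███         ┃.^.┃  
             ┃·█··         ┃...┃  
             ┃━━━━━━━━━━━━━┛━━━┛  
             ┃                    
             ┃                    
             ┃                    
             ┃                    
             ┃                    
━━━━━━━━━━━━━┛                    


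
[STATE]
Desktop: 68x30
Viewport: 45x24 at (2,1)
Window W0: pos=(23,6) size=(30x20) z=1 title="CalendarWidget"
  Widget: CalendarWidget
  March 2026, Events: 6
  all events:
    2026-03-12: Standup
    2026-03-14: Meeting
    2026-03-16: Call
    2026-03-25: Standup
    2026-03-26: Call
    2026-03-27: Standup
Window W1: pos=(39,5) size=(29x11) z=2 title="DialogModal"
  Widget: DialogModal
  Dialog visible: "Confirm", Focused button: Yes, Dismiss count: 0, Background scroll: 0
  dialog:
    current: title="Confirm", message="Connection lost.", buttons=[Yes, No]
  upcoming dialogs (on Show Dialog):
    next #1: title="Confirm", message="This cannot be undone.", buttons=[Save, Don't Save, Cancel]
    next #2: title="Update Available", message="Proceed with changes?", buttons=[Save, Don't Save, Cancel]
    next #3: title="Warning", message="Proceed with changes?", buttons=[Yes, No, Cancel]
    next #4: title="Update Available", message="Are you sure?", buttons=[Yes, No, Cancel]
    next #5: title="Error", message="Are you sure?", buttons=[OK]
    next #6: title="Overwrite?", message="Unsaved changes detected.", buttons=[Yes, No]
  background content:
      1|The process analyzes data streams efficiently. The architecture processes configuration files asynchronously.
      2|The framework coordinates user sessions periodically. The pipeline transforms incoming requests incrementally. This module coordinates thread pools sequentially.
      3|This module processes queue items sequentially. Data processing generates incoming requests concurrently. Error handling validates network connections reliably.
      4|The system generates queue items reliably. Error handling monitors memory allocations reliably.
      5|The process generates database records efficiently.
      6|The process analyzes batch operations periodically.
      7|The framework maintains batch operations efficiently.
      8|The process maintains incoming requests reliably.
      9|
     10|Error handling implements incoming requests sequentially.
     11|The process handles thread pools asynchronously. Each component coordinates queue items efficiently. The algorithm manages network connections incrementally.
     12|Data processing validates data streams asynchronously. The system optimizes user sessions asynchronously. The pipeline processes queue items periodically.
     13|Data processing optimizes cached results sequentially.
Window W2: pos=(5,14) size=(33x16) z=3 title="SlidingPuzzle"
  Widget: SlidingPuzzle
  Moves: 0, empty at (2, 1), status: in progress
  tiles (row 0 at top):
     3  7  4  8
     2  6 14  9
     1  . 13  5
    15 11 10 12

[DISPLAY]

                                             
                                             
                                             
                                             
                                     ┏━━━━━━━
                     ┏━━━━━━━━━━━━━━━┃ Dialog
                     ┃ CalendarWidget┠───────
                     ┠───────────────┃The pro
                     ┃         March ┃The┌───
                     ┃Mo Tu We Th Fr ┃Thi│   
                     ┃               ┃The│ Co
                     ┃ 2  3  4  5  6 ┃The│   
                     ┃ 9 10 11 12* 13┃The└───
   ┏━━━━━━━━━━━━━━━━━━━━━━━━━━━━━━━┓0┃The fra
   ┃ SlidingPuzzle                 ┃2┗━━━━━━━
   ┠───────────────────────────────┨         
   ┃┌────┬────┬────┬────┐          ┃         
   ┃│  3 │  7 │  4 │  8 │          ┃         
   ┃├────┼────┼────┼────┤          ┃         
   ┃│  2 │  6 │ 14 │  9 │          ┃         
   ┃├────┼────┼────┼────┤          ┃         
   ┃│  1 │    │ 13 │  5 │          ┃         
   ┃├────┼────┼────┼────┤          ┃         
   ┃│ 15 │ 11 │ 10 │ 12 │          ┃         


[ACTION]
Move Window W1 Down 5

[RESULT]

                                             
                                             
                                             
                                             
                                             
                     ┏━━━━━━━━━━━━━━━━━━━━━━━
                     ┃ CalendarWidget        
                     ┠───────────────────────
                     ┃         March 2026    
                     ┃Mo Tu We Th Fr ┏━━━━━━━
                     ┃               ┃ Dialog
                     ┃ 2  3  4  5  6 ┠───────
                     ┃ 9 10 11 12* 13┃The pro
   ┏━━━━━━━━━━━━━━━━━━━━━━━━━━━━━━━┓0┃The┌───
   ┃ SlidingPuzzle                 ┃2┃Thi│   
   ┠───────────────────────────────┨ ┃The│ Co
   ┃┌────┬────┬────┬────┐          ┃ ┃The│   
   ┃│  3 │  7 │  4 │  8 │          ┃ ┃The└───
   ┃├────┼────┼────┼────┤          ┃ ┃The fra
   ┃│  2 │  6 │ 14 │  9 │          ┃ ┗━━━━━━━
   ┃├────┼────┼────┼────┤          ┃         
   ┃│  1 │    │ 13 │  5 │          ┃         
   ┃├────┼────┼────┼────┤          ┃         
   ┃│ 15 │ 11 │ 10 │ 12 │          ┃         


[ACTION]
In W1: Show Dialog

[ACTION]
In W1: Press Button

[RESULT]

                                             
                                             
                                             
                                             
                                             
                     ┏━━━━━━━━━━━━━━━━━━━━━━━
                     ┃ CalendarWidget        
                     ┠───────────────────────
                     ┃         March 2026    
                     ┃Mo Tu We Th Fr ┏━━━━━━━
                     ┃               ┃ Dialog
                     ┃ 2  3  4  5  6 ┠───────
                     ┃ 9 10 11 12* 13┃The pro
   ┏━━━━━━━━━━━━━━━━━━━━━━━━━━━━━━━┓0┃The fra
   ┃ SlidingPuzzle                 ┃2┃This mo
   ┠───────────────────────────────┨ ┃The sys
   ┃┌────┬────┬────┬────┐          ┃ ┃The pro
   ┃│  3 │  7 │  4 │  8 │          ┃ ┃The pro
   ┃├────┼────┼────┼────┤          ┃ ┃The fra
   ┃│  2 │  6 │ 14 │  9 │          ┃ ┗━━━━━━━
   ┃├────┼────┼────┼────┤          ┃         
   ┃│  1 │    │ 13 │  5 │          ┃         
   ┃├────┼────┼────┼────┤          ┃         
   ┃│ 15 │ 11 │ 10 │ 12 │          ┃         


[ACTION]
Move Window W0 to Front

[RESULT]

                                             
                                             
                                             
                                             
                                             
                     ┏━━━━━━━━━━━━━━━━━━━━━━━
                     ┃ CalendarWidget        
                     ┠───────────────────────
                     ┃         March 2026    
                     ┃Mo Tu We Th Fr Sa Su   
                     ┃                   1   
                     ┃ 2  3  4  5  6  7  8   
                     ┃ 9 10 11 12* 13 14* 15 
   ┏━━━━━━━━━━━━━━━━━┃16* 17 18 19 20 21 22  
   ┃ SlidingPuzzle   ┃23 24 25* 26* 27* 28 29
   ┠─────────────────┃30 31                  
   ┃┌────┬────┬────┬─┃                       
   ┃│  3 │  7 │  4 │ ┃                       
   ┃├────┼────┼────┼─┃                       
   ┃│  2 │  6 │ 14 │ ┃                       
   ┃├────┼────┼────┼─┃                       
   ┃│  1 │    │ 13 │ ┃                       
   ┃├────┼────┼────┼─┃                       
   ┃│ 15 │ 11 │ 10 │ ┃                       
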